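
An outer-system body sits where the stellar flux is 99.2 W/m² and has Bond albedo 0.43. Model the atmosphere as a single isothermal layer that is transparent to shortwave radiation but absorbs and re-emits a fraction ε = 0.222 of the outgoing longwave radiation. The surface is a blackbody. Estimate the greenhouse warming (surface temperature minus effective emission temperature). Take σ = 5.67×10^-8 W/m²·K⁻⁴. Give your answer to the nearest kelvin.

The planet radiates to space at T_e = [S(1−α)/(4σ)]^(1/4) = 125.7 K.
For a single slab of emissivity ε, T_s⁴ = 2T_e⁴/(2−ε); thus T_s = 125.7·(1.125)^(1/4) = 129.4 K.
T_s − T_e = 129.4 − 125.7 = 3.751 K.

4 K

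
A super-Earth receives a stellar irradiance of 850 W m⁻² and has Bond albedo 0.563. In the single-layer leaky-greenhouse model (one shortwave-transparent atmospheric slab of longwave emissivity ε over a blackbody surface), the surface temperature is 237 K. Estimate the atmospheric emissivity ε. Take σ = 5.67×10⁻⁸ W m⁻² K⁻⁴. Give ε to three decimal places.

First, T_e = [850.0·(1−0.563)/(4σ)]^(1/4) = 201.2 K.
Since (2−ε)/2 = (T_e/T_s)⁴ = 0.5191, ε = 0.9618.

0.962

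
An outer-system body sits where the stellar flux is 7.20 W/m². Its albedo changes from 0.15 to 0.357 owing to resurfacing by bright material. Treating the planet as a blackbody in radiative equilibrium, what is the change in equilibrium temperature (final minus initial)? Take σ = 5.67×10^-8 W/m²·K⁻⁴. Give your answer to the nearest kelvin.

Before: T₁ = [7.200·0.85/(4σ)]^(1/4) = 72.07 K.
Final:   T₂ = [S(1−0.357)/(4σ)]^(1/4) = 67.22 K.
ΔT = T₂ − T₁ = -4.857 K.

-5 K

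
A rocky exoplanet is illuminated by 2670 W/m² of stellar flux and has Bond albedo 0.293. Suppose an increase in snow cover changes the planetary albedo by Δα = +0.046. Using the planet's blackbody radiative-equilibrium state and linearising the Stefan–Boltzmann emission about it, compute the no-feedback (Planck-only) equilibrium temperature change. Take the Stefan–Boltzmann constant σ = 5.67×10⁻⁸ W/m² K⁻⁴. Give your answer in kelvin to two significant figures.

-4.9 K

The baseline emission temperature is T_e = 302.0 K.
ΔF = −(S/4)Δα = −(2670/4)×(+0.046) = -30.70 W/m².
The Planck feedback parameter is 4σT_e³ = 6.250 W/m²/K.
Hence the no-feedback warming is ΔF/(4σT_e³) = -4.91 K.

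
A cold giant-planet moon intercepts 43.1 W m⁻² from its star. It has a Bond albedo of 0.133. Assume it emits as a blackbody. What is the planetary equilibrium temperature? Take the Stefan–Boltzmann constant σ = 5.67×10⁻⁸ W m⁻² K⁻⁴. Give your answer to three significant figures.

Absorbed flux (global mean): S(1−α)/4 = 43.10·0.867/4 = 9.342 W m⁻².
In equilibrium σT⁴ equals this, so T = 113.3 K.

113 K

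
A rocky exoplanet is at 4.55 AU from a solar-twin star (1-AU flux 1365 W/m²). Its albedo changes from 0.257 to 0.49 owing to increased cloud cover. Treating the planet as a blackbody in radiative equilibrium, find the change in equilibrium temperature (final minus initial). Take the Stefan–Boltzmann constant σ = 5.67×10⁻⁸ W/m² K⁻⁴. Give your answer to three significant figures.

By the inverse-square law, S = 1365/4.55² = 65.93 W/m².
Before: T₁ = [65.93·0.743/(4σ)]^(1/4) = 121.2 K.
After:  T₂ = [65.93·0.51/(4σ)]^(1/4) = 110.3 K.
Change: 110.3 − 121.2 = -10.88 K.

-10.9 K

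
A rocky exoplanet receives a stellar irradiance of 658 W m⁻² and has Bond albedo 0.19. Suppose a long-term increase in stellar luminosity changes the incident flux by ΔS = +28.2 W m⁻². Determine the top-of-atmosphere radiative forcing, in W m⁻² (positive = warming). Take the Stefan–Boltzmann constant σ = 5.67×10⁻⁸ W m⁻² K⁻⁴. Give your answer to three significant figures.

5.71 W m⁻²

ΔF = Δ[S(1−α)]/4 = (1−0.19)·+28.2/4 = 5.711 W m⁻².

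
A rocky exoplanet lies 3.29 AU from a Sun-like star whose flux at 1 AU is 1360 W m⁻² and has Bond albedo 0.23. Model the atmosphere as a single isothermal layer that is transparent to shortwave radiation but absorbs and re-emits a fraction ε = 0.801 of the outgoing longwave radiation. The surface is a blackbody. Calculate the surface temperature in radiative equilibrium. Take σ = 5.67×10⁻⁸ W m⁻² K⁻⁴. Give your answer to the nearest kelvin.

163 K

Irradiance scales as 1/d², so S = 1360 W m⁻² × (1/3.29)² = 125.6 W m⁻².
Effective emission temperature (TOA balance): σT_e⁴ = S(1−α)/4 = 24.19 W m⁻² → T_e = 143.7 K.
Surface balance with a leaky layer gives σT_s⁴ = σT_e⁴·2/(2−ε), so T_s = T_e·[2/(2−0.801)]^(1/4) = 163.3 K.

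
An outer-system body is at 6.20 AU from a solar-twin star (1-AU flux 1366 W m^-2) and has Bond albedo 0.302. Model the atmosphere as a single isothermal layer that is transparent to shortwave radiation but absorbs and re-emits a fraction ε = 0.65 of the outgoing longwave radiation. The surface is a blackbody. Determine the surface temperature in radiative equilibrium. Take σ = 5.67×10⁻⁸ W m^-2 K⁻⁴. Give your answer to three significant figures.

113 K

Irradiance scales as 1/d², so S = 1366 W m^-2 × (1/6.20)² = 35.54 W m^-2.
At the top of the atmosphere, σT_e⁴ = S(1−α)/4 = 6.201 W m^-2, giving T_e = 102.3 K.
The surface balance (absorbed SW + ε·downward IR = σT_s⁴) with T_a⁴ = T_s⁴/2 reduces to T_s = T_e·[2/(2−ε)]^¼ = 112.8 K.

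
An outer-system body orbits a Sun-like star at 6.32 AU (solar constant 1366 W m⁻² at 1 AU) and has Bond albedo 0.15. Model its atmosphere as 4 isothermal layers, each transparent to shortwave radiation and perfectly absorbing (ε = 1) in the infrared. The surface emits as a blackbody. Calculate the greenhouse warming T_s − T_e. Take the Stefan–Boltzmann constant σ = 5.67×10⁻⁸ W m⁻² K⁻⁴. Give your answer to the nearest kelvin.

53 kelvin

Irradiance scales as 1/d², so S = 1366 W m⁻² × (1/6.32)² = 34.20 W m⁻².
The effective emission temperature is T_e = [S(1−α)/(4σ)]^¼ = 106.4 K.
Surface: T_s = (5)^¼·T_e = 159.1 K.
Warming: T_s − T_e = 52.71 K.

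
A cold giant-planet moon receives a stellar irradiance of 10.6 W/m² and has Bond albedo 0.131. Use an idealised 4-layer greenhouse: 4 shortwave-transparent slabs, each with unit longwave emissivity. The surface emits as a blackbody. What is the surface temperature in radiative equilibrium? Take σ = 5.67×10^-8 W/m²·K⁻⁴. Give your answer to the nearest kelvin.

Top-of-atmosphere balance: σT_e⁴ = S(1−α)/4 = 2.303 W/m² → T_e = 79.83 K.
For an N-layer opaque stack, T_s⁴ = (N+1)T_e⁴, hence T_s = (5)^(1/4)×79.83 K = 119.4 K.

119 kelvin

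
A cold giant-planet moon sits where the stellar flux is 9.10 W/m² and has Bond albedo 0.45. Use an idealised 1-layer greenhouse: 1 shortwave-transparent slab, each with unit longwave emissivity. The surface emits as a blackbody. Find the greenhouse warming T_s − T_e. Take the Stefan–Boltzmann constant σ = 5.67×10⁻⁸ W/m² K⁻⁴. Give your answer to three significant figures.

The effective emission temperature is T_e = [S(1−α)/(4σ)]^¼ = 68.54 K.
T_s = (N+1)^(1/4)·T_e = 81.51 K.
Warming: T_s − T_e = 12.97 K.

13.0 kelvin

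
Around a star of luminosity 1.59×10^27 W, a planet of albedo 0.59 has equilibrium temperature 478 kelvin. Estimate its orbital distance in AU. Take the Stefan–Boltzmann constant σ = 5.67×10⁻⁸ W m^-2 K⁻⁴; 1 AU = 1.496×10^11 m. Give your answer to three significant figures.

0.442 AU

Energy balance gives S = 4σT⁴/(1−α) = 28880 W m^-2.
S = L/(4πd²) → d = √(L/4πS) = √(1.59×10^27/(4π·28880)) = 6.619×10^10 m = 0.4425 AU.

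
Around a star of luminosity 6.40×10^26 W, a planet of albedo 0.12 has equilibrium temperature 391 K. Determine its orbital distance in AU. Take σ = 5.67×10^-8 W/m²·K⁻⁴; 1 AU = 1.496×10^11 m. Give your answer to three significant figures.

0.615 AU

Energy balance gives S = 4σT⁴/(1−α) = 6024 W/m².
Then d = [L/(4πS)]^(1/2) = 9.195×10^10 m, i.e. 0.6146 AU.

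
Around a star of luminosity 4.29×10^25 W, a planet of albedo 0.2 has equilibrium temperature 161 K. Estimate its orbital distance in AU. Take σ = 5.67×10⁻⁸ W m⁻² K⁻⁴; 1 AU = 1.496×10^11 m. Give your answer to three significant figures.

Required flux: S = 4σT⁴/(1−α) = 190.5 W m⁻².
Then d = [L/(4πS)]^(1/2) = 1.339×10^11 m, i.e. 0.8949 AU.

0.895 AU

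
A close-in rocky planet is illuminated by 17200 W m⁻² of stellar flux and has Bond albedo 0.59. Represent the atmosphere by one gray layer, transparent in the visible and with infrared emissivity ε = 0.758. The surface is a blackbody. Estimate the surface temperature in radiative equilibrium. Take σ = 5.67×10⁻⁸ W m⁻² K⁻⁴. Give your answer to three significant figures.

473 kelvin

At the top of the atmosphere, σT_e⁴ = S(1−α)/4 = 1763 W m⁻², giving T_e = 419.9 K.
For a single slab of emissivity ε, T_s⁴ = 2T_e⁴/(2−ε); thus T_s = 419.9·(1.61)^(1/4) = 473.0 K.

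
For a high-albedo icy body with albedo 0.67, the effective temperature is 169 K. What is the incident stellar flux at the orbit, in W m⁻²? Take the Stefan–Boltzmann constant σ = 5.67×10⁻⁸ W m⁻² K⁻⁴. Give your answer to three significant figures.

561 W m⁻²

From S(1−α)/4 = σT⁴: S = 4σT⁴/(1−α).
σT⁴ = 5.67×10⁻⁸·(169)⁴ = 46.25 W m⁻².
So S = 4×46.25/(1−0.67) = 560.6 W m⁻².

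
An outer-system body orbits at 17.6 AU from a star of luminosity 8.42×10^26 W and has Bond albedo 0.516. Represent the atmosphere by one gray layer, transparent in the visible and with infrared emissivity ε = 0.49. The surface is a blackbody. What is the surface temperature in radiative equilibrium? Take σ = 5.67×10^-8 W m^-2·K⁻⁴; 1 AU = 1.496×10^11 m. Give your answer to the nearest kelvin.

d = 17.6 × 1.496×10^11 m = 2.633×10^12 m.
Spreading L over a sphere of radius d: S = 8.42×10^26/(4π·2.63×10^12²) = 9.665 W m^-2.
The planet radiates to space at T_e = [S(1−α)/(4σ)]^(1/4) = 67.39 K.
The surface balance (absorbed SW + ε·downward IR = σT_s⁴) with T_a⁴ = T_s⁴/2 reduces to T_s = T_e·[2/(2−ε)]^¼ = 72.30 K.

72 K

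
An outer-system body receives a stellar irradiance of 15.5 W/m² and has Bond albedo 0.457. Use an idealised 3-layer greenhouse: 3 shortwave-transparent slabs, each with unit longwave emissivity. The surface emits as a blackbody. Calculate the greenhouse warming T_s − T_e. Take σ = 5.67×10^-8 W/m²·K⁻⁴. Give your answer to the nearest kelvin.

32 K

OLR = S(1−α)/4 = 2.104 W/m²; the top layer radiates at T_e = 78.05 K.
T_s = (N+1)^(1/4)·T_e = 110.4 K.
So the greenhouse effect raises the surface by 110.4 − 78.05 = 32.33 K.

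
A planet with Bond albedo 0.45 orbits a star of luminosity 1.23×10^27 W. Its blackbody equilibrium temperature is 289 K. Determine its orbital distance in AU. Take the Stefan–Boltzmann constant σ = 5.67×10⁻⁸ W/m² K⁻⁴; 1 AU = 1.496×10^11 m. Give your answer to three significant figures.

Required flux: S = 4σT⁴/(1−α) = 2877 W/m².
S = L/(4πd²) → d = √(L/4πS) = √(1.23×10^27/(4π·2877)) = 1.845×10^11 m = 1.233 AU.

1.23 AU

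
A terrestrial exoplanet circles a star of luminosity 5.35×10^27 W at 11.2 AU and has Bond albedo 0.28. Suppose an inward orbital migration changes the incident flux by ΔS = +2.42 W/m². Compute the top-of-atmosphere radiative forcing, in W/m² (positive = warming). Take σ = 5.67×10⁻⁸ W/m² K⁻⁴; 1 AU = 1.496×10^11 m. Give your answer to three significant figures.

Orbital distance: d = 11.2 AU = 1.676×10^12 m.
S = L/(4πd²) = 151.7 W/m².
ΔF = Δ[S(1−α)]/4 = (1−0.28)·+2.42/4 = 0.4356 W/m².

0.436 W/m²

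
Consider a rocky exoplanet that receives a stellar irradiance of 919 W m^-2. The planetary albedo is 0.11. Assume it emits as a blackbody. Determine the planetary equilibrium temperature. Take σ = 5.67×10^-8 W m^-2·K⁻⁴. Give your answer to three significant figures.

Absorbed flux (global mean): S(1−α)/4 = 919.0·0.89/4 = 204.5 W m^-2.
In equilibrium σT⁴ equals this, so T = 245.1 K.

245 K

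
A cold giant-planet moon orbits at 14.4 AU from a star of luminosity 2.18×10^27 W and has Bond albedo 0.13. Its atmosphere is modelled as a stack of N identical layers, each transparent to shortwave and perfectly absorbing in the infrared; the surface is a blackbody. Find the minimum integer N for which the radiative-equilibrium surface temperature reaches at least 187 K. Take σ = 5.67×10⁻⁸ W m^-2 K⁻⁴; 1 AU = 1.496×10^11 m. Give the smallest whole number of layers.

8

Orbital distance: d = 14.4 AU = 2.154×10^12 m.
Spreading L over a sphere of radius d: S = 2.18×10^27/(4π·2.15×10^12²) = 37.38 W m^-2.
OLR = S(1−α)/4 = 8.131 W m^-2; the top layer radiates at T_e = 109.4 K.
Since T_s⁴ = (N+1)T_e⁴, we need N ≥ (T_s/T_e)⁴ − 1 = 7.528.
The minimum whole number is N = 8.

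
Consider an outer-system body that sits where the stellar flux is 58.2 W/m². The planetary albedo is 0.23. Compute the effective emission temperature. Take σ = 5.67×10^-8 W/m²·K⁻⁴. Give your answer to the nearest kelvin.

119 kelvin

Absorbed flux (global mean): S(1−α)/4 = 58.20·0.77/4 = 11.20 W/m².
Balancing against σT⁴: T = (11.20/5.67×10⁻⁸)^(1/4) = 118.6 K.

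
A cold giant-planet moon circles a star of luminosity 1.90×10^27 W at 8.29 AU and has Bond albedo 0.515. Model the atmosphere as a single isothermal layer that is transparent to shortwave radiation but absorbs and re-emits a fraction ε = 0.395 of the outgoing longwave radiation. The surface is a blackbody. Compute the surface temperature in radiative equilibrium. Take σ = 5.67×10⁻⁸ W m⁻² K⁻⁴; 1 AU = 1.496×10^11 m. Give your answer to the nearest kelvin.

127 kelvin

Orbital distance: d = 8.29 AU = 1.240×10^12 m.
Spreading L over a sphere of radius d: S = 1.90×10^27/(4π·1.24×10^12²) = 98.30 W m⁻².
The planet radiates to space at T_e = [S(1−α)/(4σ)]^(1/4) = 120.4 K.
Surface balance with a leaky layer gives σT_s⁴ = σT_e⁴·2/(2−ε), so T_s = T_e·[2/(2−0.395)]^(1/4) = 127.2 K.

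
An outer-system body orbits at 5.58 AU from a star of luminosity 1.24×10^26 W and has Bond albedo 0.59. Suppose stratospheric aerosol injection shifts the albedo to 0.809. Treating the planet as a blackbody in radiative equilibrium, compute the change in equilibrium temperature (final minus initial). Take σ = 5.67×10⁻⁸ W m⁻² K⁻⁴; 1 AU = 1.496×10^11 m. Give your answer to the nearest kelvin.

d = 5.58 × 1.496×10^11 m = 8.348×10^11 m.
Spreading L over a sphere of radius d: S = 1.24×10^26/(4π·8.35×10^11²) = 14.16 W m⁻².
Initial: T₁ = [S(1−0.59)/(4σ)]^(1/4) = 71.13 K.
With α = 0.809, T₂ = 58.76 K.
Change: 58.76 − 71.13 = -12.37 K.

-12 kelvin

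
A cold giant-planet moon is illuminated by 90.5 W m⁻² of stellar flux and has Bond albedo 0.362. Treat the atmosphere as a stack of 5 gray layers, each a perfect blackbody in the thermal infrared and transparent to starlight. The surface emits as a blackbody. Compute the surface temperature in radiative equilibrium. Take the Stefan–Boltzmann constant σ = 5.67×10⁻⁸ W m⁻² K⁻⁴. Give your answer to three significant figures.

198 kelvin

Top-of-atmosphere balance: σT_e⁴ = S(1−α)/4 = 14.43 W m⁻² → T_e = 126.3 K.
For an N-layer opaque stack, T_s⁴ = (N+1)T_e⁴, hence T_s = (6)^(1/4)×126.3 K = 197.7 K.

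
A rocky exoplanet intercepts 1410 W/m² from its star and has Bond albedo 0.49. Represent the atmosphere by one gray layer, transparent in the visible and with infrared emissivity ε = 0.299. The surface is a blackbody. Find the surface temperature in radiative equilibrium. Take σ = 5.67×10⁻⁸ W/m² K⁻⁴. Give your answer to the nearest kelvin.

247 K

At the top of the atmosphere, σT_e⁴ = S(1−α)/4 = 179.8 W/m², giving T_e = 237.3 K.
For a single slab of emissivity ε, T_s⁴ = 2T_e⁴/(2−ε); thus T_s = 237.3·(1.176)^(1/4) = 247.1 K.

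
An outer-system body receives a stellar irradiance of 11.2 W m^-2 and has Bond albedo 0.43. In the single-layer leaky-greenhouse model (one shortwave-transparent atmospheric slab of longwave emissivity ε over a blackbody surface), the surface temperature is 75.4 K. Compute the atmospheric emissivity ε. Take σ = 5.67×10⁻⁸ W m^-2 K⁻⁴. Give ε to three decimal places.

Effective temperature: T_e = [S(1−α)/(4σ)]^(1/4) = 72.84 K.
Inverting T_s⁴ = 2T_e⁴/(2−ε): (T_e/T_s)⁴ = 0.8709, so ε = 2(1 − 0.8709) = 0.2582.

0.258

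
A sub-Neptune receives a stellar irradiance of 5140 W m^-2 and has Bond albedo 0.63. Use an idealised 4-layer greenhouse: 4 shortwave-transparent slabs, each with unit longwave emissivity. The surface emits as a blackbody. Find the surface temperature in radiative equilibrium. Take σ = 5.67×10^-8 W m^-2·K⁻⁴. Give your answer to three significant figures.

Top-of-atmosphere balance: σT_e⁴ = S(1−α)/4 = 475.4 W m^-2 → T_e = 302.6 K.
With N = 4 opaque layers, T_s = (N+1)^(1/4)·T_e = 5^(1/4)·302.6 = 452.5 K.

453 K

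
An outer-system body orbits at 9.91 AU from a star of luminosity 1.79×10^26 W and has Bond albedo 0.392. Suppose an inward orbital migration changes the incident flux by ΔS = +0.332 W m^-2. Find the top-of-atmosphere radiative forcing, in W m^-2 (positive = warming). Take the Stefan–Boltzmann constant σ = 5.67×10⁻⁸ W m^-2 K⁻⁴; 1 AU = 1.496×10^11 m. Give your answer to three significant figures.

d = 9.91 × 1.496×10^11 m = 1.483×10^12 m.
Spreading L over a sphere of radius d: S = 1.79×10^26/(4π·1.48×10^12²) = 6.481 W m^-2.
Only a fraction (1−α) is absorbed and it's spread over 4πR², so ΔF = (1−α)ΔS/4 = 0.05046 W m^-2.

0.0505 W m^-2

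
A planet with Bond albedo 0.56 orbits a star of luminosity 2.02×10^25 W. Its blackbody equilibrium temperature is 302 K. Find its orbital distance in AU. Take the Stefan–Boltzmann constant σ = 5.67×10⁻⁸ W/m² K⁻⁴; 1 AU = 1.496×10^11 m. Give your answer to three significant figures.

0.129 AU

The flux needed for this T is 4σT⁴/(1−0.56) = 4288 W/m².
S = L/(4πd²) → d = √(L/4πS) = √(2.02×10^25/(4π·4288)) = 1.936×10^10 m = 0.1294 AU.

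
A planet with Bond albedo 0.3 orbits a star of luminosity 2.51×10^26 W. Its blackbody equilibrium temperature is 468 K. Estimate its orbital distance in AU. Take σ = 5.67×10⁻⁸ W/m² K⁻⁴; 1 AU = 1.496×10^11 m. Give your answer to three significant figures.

0.240 AU

The flux needed for this T is 4σT⁴/(1−0.3) = 15540 W/m².
Then d = [L/(4πS)]^(1/2) = 3.585×10^10 m, i.e. 0.2396 AU.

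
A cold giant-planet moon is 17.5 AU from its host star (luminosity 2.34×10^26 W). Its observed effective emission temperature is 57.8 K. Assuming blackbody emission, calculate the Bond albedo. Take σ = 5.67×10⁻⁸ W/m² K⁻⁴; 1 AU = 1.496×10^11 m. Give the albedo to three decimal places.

0.068

Orbital distance: d = 17.5 AU = 2.618×10^12 m.
Spreading L over a sphere of radius d: S = 2.34×10^26/(4π·2.62×10^12²) = 2.717 W/m².
From σT⁴ = S(1−α)/4 we invert for α: 1−α = 4σT⁴/S.
σT⁴ = 0.6328 W/m², so 4σT⁴ = 2.531 W/m².
Hence α = 1 − 2.531/2.717 = 0.0683.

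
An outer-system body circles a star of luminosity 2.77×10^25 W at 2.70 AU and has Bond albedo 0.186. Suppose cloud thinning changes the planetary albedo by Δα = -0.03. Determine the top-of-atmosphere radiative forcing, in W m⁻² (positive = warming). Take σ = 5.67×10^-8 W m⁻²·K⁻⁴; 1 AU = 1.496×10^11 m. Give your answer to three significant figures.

0.101 W m⁻²

d = 2.70 × 1.496×10^11 m = 4.039×10^11 m.
S = L/(4πd²) = 13.51 W m⁻².
ΔF = −(S/4)Δα = −(13.51/4)×(-0.03) = 0.1013 W m⁻².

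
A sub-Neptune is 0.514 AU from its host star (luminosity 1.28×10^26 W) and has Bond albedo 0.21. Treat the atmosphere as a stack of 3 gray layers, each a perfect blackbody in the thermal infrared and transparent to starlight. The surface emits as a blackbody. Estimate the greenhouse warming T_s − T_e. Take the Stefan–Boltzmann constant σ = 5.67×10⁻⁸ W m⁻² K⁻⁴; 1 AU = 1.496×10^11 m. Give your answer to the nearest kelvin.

Orbital distance: d = 0.514 AU = 7.689×10^10 m.
S = L/(4πd²) = 1723 W m⁻².
OLR = S(1−α)/4 = 340.2 W m⁻²; the top layer radiates at T_e = 278.3 K.
Surface: T_s = (4)^¼·T_e = 393.6 K.
Warming: T_s − T_e = 115.3 K.

115 kelvin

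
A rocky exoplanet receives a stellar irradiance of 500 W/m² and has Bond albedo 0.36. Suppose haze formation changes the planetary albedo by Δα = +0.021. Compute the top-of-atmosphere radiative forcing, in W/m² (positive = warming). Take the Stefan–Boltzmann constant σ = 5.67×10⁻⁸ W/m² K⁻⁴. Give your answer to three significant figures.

-2.62 W/m²

TOA radiative forcing: ΔF = −S·Δα/4 = −500.0·(+0.021)/4 = -2.625 W/m².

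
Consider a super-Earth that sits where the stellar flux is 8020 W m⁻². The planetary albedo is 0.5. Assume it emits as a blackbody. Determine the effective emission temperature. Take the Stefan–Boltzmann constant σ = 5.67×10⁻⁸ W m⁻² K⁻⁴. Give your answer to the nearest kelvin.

Absorbed flux (global mean): S(1−α)/4 = 8020·0.5/4 = 1002 W m⁻².
Set σT⁴ = 1002 → T = (1002/σ)^(1/4) = 364.6 K.

365 K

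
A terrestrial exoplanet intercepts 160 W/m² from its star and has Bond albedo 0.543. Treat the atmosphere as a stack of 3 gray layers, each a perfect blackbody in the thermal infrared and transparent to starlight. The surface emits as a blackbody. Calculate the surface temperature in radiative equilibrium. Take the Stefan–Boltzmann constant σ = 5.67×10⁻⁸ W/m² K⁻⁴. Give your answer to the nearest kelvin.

The effective emission temperature is T_e = [S(1−α)/(4σ)]^¼ = 134.0 K.
For an N-layer opaque stack, T_s⁴ = (N+1)T_e⁴, hence T_s = (4)^(1/4)×134.0 K = 189.5 K.

190 K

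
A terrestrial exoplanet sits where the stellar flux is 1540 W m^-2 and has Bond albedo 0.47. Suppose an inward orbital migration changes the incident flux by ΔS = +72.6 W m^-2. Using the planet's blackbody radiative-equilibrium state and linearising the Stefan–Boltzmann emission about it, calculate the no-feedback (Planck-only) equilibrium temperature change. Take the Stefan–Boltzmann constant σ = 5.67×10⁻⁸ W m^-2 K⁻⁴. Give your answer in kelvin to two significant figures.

2.9 K

Reference equilibrium: T_e = [S(1−α)/(4σ)]^(1/4) = 244.9 K.
ΔF = Δ[S(1−α)]/4 = (1−0.47)·+72.6/4 = 9.620 W m^-2.
Planck response: λ_P = 4σT_e³ = 4·5.67×10⁻⁸·(244.9)³ = 3.332 W m^-2/K.
Hence the no-feedback warming is ΔF/(4σT_e³) = 2.89 K.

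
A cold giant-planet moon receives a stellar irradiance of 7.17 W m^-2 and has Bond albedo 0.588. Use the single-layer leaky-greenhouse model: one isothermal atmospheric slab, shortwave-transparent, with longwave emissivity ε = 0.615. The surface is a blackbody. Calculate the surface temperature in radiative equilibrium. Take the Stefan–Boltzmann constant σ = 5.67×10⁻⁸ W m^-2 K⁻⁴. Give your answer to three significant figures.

65.9 kelvin

Effective emission temperature (TOA balance): σT_e⁴ = S(1−α)/4 = 0.7385 W m^-2 → T_e = 60.07 K.
For a single slab of emissivity ε, T_s⁴ = 2T_e⁴/(2−ε); thus T_s = 60.07·(1.444)^(1/4) = 65.85 K.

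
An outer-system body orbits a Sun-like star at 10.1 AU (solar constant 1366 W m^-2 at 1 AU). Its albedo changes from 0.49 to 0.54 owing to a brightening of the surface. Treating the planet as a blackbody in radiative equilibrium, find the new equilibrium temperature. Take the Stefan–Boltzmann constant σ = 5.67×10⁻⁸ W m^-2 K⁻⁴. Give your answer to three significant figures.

Irradiance scales as 1/d², so S = 1366 W m^-2 × (1/10.1)² = 13.39 W m^-2.
T₂ = [S(1−α₂)/(4σ)]^(1/4) = [13.39·0.46/(4σ)]^(1/4) = 72.19 K.

72.2 K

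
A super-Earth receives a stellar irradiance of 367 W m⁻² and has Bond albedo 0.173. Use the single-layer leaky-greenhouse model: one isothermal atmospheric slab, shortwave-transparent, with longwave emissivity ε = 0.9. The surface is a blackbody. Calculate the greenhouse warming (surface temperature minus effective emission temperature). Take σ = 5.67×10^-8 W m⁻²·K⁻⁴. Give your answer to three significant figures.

Effective emission temperature (TOA balance): σT_e⁴ = S(1−α)/4 = 75.88 W m⁻² → T_e = 191.3 K.
The surface balance (absorbed SW + ε·downward IR = σT_s⁴) with T_a⁴ = T_s⁴/2 reduces to T_s = T_e·[2/(2−ε)]^¼ = 222.1 K.
The atmosphere warms the surface by 30.83 K.

30.8 kelvin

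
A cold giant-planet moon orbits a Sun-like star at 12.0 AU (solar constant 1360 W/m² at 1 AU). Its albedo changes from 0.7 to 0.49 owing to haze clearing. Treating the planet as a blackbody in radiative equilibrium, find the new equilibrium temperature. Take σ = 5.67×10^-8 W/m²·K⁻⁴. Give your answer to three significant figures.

By the inverse-square law, S = 1360/12.0² = 9.444 W/m².
New equilibrium: T₂ = [(1−0.49)·9.444/(4σ)]^(1/4) = 67.89 K.

67.9 kelvin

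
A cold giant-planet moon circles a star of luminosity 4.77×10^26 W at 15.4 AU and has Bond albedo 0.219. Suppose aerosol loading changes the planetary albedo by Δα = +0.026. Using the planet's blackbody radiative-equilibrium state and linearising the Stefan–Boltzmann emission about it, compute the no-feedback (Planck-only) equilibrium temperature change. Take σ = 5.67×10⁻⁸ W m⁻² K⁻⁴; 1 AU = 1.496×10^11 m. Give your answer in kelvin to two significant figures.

-0.59 kelvin

d = 15.4 × 1.496×10^11 m = 2.304×10^12 m.
Spreading L over a sphere of radius d: S = 4.77×10^26/(4π·2.30×10^12²) = 7.152 W m⁻².
The baseline emission temperature is T_e = 70.45 K.
TOA radiative forcing: ΔF = −S·Δα/4 = −7.152·(+0.026)/4 = -0.04649 W m⁻².
Linearising σT⁴ gives d(σT⁴)/dT = 4σT_e³ = 0.07929 W m⁻² per K.
Hence the no-feedback warming is ΔF/(4σT_e³) = -0.586 K.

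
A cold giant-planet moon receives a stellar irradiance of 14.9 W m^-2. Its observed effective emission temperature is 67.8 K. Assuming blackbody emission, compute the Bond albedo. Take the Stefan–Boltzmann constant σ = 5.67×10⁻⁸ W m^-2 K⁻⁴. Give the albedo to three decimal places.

0.678

Energy balance: S(1−α)/4 = σT⁴, so 1−α = 4σT⁴/S.
σT⁴ = 1.198 W m^-2, so 4σT⁴ = 4.792 W m^-2.
1−α = 4.792/14.90 = 0.3216, so α = 0.6784.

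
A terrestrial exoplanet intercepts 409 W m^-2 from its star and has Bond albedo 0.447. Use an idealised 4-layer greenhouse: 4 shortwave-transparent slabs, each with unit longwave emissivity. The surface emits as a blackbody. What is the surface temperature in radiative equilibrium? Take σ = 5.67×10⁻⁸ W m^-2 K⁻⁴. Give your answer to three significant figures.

Top-of-atmosphere balance: σT_e⁴ = S(1−α)/4 = 56.54 W m^-2 → T_e = 177.7 K.
For an N-layer opaque stack, T_s⁴ = (N+1)T_e⁴, hence T_s = (5)^(1/4)×177.7 K = 265.7 K.

266 K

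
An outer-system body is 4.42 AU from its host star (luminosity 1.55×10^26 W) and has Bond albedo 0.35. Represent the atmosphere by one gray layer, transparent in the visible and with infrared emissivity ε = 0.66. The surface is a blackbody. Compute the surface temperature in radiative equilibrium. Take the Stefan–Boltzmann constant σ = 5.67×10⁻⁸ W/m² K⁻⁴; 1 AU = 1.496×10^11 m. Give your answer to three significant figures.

d = 4.42 × 1.496×10^11 m = 6.612×10^11 m.
S = L/(4πd²) = 28.21 W/m².
Effective emission temperature (TOA balance): σT_e⁴ = S(1−α)/4 = 4.584 W/m² → T_e = 94.82 K.
The surface balance (absorbed SW + ε·downward IR = σT_s⁴) with T_a⁴ = T_s⁴/2 reduces to T_s = T_e·[2/(2−ε)]^¼ = 104.8 K.

105 K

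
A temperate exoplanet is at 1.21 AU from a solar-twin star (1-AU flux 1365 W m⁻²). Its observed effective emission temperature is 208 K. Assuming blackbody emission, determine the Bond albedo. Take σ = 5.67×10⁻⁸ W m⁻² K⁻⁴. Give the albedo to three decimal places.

0.545

By the inverse-square law, S = 1365/1.21² = 932.3 W m⁻².
From σT⁴ = S(1−α)/4 we invert for α: 1−α = 4σT⁴/S.
4σT⁴ = 4·5.67×10⁻⁸·(208)⁴ = 424.5 W m⁻².
Hence α = 1 − 424.5/932.3 = 0.5447.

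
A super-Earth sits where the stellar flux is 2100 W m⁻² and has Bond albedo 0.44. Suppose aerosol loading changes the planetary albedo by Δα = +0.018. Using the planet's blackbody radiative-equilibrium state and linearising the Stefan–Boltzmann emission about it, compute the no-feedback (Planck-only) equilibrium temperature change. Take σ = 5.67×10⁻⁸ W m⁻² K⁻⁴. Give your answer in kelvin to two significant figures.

Reference equilibrium: T_e = [S(1−α)/(4σ)]^(1/4) = 268.3 K.
The change in absorbed flux is Δ[S(1−α)/4] = −SΔα/4 = -9.450 W m⁻².
The Planck feedback parameter is 4σT_e³ = 4.382 W m⁻²/K.
So ΔT₀ = -9.450/4.382 = -2.16 K.

-2.2 K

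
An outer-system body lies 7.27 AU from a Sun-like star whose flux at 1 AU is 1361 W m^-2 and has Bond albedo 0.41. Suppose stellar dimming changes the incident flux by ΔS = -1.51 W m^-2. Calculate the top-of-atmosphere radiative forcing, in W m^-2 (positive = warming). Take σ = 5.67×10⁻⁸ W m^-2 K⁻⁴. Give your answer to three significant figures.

-0.223 W m^-2

By the inverse-square law, S = 1361/7.27² = 25.75 W m^-2.
TOA radiative forcing: ΔF = (1−α)ΔS/4 = 0.59·(-1.51)/4 = -0.2227 W m^-2.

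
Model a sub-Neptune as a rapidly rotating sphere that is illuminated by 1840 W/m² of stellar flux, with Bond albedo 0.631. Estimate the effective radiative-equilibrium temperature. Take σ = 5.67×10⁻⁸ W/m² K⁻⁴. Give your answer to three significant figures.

234 K

The planet absorbs (1−α)S over its disc πR² and re-emits over 4πR², so the mean absorbed flux is (1−0.631)·1840/4 = 169.7 W/m².
Set σT⁴ = 169.7 → T = (169.7/σ)^(1/4) = 233.9 K.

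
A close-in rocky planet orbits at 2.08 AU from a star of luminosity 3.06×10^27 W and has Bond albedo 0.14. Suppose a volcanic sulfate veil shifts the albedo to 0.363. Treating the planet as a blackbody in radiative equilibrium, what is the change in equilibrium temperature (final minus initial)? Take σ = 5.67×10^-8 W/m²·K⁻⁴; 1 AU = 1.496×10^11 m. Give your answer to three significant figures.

-22.6 K

Orbital distance: d = 2.08 AU = 3.112×10^11 m.
Flux at the orbit: S = L/(4πd²) = 3.06×10^27/(4π·(3.11×10^11)²) = 2515 W/m².
With α = 0.14, T₁ = 312.5 K.
After:  T₂ = [2515·0.637/(4σ)]^(1/4) = 289.9 K.
Change: 289.9 − 312.5 = -22.59 K.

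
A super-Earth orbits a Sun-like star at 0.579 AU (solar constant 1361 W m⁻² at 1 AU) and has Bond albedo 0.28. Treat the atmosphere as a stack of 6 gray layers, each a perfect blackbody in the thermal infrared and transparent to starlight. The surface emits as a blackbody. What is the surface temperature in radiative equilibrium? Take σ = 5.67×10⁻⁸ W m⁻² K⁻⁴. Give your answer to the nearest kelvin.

Flux at the orbit: S = 1361/(0.579)² = 4060 W m⁻².
OLR = S(1−α)/4 = 730.8 W m⁻²; the top layer radiates at T_e = 336.9 K.
For an N-layer opaque stack, T_s⁴ = (N+1)T_e⁴, hence T_s = (7)^(1/4)×336.9 K = 548.1 K.

548 K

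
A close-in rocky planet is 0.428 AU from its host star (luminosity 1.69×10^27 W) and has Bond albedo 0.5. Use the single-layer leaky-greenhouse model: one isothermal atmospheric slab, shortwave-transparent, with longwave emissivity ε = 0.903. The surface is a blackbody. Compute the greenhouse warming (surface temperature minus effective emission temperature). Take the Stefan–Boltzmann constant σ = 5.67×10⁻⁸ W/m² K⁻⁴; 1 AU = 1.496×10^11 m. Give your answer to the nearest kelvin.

84 kelvin

d = 0.428 × 1.496×10^11 m = 6.403×10^10 m.
Flux at the orbit: S = L/(4πd²) = 1.69×10^27/(4π·(6.40×10^10)²) = 32800 W/m².
At the top of the atmosphere, σT_e⁴ = S(1−α)/4 = 4100 W/m², giving T_e = 518.6 K.
The surface balance (absorbed SW + ε·downward IR = σT_s⁴) with T_a⁴ = T_s⁴/2 reduces to T_s = T_e·[2/(2−ε)]^¼ = 602.6 K.
The atmosphere warms the surface by 84.01 K.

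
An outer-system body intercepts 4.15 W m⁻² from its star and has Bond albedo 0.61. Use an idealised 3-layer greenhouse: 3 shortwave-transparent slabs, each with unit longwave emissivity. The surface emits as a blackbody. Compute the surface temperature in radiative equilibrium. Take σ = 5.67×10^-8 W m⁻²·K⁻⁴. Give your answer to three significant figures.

OLR = S(1−α)/4 = 0.4046 W m⁻²; the top layer radiates at T_e = 51.69 K.
Layer-by-layer balance gives σT_s⁴ = (N+1)σT_e⁴, so T_s = 4^¼·51.69 = 73.09 K.

73.1 kelvin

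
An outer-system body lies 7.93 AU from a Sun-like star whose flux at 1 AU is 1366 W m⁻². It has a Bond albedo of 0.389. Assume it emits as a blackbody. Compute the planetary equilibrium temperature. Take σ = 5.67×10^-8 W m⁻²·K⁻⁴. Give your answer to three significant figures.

87.5 kelvin

Irradiance scales as 1/d², so S = 1366 W m⁻² × (1/7.93)² = 21.72 W m⁻².
The planet absorbs (1−α)S over its disc πR² and re-emits over 4πR², so the mean absorbed flux is (1−0.389)·21.72/4 = 3.318 W m⁻².
In equilibrium σT⁴ equals this, so T = 87.46 K.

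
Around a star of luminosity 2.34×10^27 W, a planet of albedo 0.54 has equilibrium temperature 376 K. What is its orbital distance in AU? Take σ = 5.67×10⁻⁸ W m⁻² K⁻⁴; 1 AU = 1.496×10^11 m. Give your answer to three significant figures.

The flux needed for this T is 4σT⁴/(1−0.54) = 9855 W m⁻².
Then d = [L/(4πS)]^(1/2) = 1.375×10^11 m, i.e. 0.9189 AU.

0.919 AU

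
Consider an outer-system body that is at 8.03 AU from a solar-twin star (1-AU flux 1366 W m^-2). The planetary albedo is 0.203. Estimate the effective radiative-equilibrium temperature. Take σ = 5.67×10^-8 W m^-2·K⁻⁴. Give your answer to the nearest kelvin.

93 K

By the inverse-square law, S = 1366/8.03² = 21.18 W m^-2.
Averaging over the sphere, the absorbed flux is S(1−α)/4 = 4.221 W m^-2.
Set σT⁴ = 4.221 → T = (4.221/σ)^(1/4) = 92.89 K.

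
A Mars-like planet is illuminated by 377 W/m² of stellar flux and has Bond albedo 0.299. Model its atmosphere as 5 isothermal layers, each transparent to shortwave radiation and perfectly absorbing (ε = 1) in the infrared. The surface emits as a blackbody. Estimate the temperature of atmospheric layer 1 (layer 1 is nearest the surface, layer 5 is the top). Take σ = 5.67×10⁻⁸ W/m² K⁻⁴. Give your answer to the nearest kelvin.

OLR = S(1−α)/4 = 66.07 W/m²; the top layer radiates at T_e = 184.8 K.
In the N-layer model, layer k (counted from the surface) has T_k = (N+1−k)^(1/4)·T_e.
With k = 1: T_1 = (5+1−1)^¼·184.8 K = 276.3 K.

276 kelvin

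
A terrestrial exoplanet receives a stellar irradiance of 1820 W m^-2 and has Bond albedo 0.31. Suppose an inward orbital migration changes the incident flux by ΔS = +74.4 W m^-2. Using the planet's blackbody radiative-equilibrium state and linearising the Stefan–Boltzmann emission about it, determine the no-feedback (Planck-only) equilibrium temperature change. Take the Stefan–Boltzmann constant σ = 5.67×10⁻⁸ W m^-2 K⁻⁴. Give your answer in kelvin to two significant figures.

2.8 K

The baseline emission temperature is T_e = 272.8 K.
ΔF = Δ[S(1−α)]/4 = (1−0.31)·+74.4/4 = 12.83 W m^-2.
The Planck feedback parameter is 4σT_e³ = 4.604 W m^-2/K.
So ΔT₀ = 12.83/4.604 = 2.79 K.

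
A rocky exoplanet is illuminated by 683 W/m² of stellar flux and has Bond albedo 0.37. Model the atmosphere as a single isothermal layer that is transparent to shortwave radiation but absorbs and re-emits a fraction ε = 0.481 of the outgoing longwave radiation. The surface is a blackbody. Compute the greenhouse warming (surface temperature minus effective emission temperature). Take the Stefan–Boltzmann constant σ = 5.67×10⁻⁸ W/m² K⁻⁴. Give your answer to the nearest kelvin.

The planet radiates to space at T_e = [S(1−α)/(4σ)]^(1/4) = 208.7 K.
Surface balance with a leaky layer gives σT_s⁴ = σT_e⁴·2/(2−ε), so T_s = T_e·[2/(2−0.481)]^(1/4) = 223.6 K.
T_s − T_e = 223.6 − 208.7 = 14.86 K.

15 K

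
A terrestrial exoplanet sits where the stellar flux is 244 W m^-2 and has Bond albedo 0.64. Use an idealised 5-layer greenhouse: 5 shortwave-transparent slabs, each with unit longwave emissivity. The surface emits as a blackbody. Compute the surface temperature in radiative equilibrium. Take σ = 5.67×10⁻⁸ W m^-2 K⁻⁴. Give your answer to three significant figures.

220 K

OLR = S(1−α)/4 = 21.96 W m^-2; the top layer radiates at T_e = 140.3 K.
With N = 5 opaque layers, T_s = (N+1)^(1/4)·T_e = 6^(1/4)·140.3 = 219.6 K.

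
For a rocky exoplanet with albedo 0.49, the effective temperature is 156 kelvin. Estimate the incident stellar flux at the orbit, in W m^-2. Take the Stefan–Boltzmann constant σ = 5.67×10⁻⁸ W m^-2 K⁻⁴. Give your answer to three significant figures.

263 W m^-2

From S(1−α)/4 = σT⁴: S = 4σT⁴/(1−α).
The emitted flux is σT⁴ = 33.58 W m^-2.
S = 4·33.58/0.51 = 263.4 W m^-2.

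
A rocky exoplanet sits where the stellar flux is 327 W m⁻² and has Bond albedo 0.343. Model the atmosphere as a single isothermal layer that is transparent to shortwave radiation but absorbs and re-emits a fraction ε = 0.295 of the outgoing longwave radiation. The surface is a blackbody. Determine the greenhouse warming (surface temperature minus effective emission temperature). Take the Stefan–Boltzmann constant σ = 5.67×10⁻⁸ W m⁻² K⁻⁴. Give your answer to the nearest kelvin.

Effective emission temperature (TOA balance): σT_e⁴ = S(1−α)/4 = 53.71 W m⁻² → T_e = 175.4 K.
Surface balance with a leaky layer gives σT_s⁴ = σT_e⁴·2/(2−ε), so T_s = T_e·[2/(2−0.295)]^(1/4) = 182.6 K.
Greenhouse warming: T_s − T_e = 7.141 K.

7 kelvin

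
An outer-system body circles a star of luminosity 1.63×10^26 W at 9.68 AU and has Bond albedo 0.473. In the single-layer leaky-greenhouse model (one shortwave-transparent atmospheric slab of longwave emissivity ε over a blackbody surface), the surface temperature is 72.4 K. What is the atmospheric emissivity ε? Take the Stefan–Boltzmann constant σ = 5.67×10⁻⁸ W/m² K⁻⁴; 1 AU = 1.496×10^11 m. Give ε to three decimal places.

d = 9.68 × 1.496×10^11 m = 1.448×10^12 m.
S = L/(4πd²) = 6.185 W/m².
First, T_e = [6.185·(1−0.473)/(4σ)]^(1/4) = 61.57 K.
Inverting T_s⁴ = 2T_e⁴/(2−ε): (T_e/T_s)⁴ = 0.5231, so ε = 2(1 − 0.5231) = 0.9538.

0.954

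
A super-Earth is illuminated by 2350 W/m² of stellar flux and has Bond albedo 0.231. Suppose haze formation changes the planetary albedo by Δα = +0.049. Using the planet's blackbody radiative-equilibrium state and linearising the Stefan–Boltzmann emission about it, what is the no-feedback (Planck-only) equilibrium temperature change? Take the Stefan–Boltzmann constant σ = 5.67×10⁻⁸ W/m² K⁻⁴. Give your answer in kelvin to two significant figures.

-4.8 kelvin

The baseline emission temperature is T_e = 298.8 K.
TOA radiative forcing: ΔF = −S·Δα/4 = −2350·(+0.049)/4 = -28.79 W/m².
The Planck feedback parameter is 4σT_e³ = 6.049 W/m²/K.
So ΔT₀ = -28.79/6.049 = -4.76 K.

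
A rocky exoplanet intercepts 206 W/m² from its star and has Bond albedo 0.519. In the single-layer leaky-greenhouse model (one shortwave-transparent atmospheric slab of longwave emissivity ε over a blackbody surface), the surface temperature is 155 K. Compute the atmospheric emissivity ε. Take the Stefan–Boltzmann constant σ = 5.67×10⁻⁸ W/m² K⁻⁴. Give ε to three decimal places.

0.486

Effective temperature: T_e = [S(1−α)/(4σ)]^(1/4) = 144.6 K.
Inverting T_s⁴ = 2T_e⁴/(2−ε): (T_e/T_s)⁴ = 0.7569, so ε = 2(1 − 0.7569) = 0.4862.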